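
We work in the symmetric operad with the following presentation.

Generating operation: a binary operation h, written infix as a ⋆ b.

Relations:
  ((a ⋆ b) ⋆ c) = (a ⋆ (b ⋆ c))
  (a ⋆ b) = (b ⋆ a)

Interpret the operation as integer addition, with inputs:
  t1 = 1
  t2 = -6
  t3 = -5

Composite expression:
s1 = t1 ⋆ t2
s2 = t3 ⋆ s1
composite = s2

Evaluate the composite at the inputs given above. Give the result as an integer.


-10


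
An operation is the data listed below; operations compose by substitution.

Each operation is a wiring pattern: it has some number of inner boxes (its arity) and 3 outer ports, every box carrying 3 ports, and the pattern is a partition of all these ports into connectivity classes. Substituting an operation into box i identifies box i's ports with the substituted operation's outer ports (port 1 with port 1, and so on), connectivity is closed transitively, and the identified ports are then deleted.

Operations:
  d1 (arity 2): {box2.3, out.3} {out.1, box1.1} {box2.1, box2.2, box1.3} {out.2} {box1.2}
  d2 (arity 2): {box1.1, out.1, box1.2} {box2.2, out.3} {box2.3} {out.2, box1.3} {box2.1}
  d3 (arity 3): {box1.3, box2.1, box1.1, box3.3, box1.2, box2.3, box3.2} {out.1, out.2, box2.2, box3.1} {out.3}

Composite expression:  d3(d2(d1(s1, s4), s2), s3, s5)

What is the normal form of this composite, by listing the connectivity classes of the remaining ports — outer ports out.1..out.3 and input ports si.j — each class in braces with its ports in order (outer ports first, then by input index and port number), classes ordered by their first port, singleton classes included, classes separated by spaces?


{out.1, out.2, s3.2, s5.1} {out.3} {s1.1, s2.2, s3.1, s3.3, s4.3, s5.2, s5.3} {s1.2} {s1.3, s4.1, s4.2} {s2.1} {s2.3}

Two ports join when wires chain via d3-identified ports.
through d1, on inputs (s1, s4): {out.1, s1.1} {out.2} {out.3, s4.3} {s1.2} {s1.3, s4.1, s4.2} (out.j = stage outer ports)
through d2, on inputs (s1, s4, s2): {out.1, s1.1} {out.2, s4.3} {out.3, s2.2} {s1.2} {s1.3, s4.1, s4.2} {s2.1} {s2.3} (out.j = stage outer ports)
through d3, on inputs (s1, s4, s2, s3, s5): {out.1, out.2, s3.2, s5.1} {out.3} {s1.1, s2.2, s3.1, s3.3, s4.3, s5.2, s5.3} {s1.2} {s1.3, s4.1, s4.2} {s2.1} {s2.3} (out.j = stage outer ports)


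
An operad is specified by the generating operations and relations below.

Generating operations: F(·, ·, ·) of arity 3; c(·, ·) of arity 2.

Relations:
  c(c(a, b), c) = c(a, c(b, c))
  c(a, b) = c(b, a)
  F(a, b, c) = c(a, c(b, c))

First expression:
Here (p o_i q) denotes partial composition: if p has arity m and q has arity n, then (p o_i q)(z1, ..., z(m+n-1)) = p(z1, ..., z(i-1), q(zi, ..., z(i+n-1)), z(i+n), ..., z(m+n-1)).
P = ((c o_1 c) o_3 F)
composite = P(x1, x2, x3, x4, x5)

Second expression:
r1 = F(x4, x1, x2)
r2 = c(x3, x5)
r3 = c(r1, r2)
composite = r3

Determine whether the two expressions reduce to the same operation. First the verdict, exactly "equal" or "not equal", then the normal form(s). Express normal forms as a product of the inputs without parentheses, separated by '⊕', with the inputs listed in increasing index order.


equal; both compose to x1 ⊕ x2 ⊕ x3 ⊕ x4 ⊕ x5


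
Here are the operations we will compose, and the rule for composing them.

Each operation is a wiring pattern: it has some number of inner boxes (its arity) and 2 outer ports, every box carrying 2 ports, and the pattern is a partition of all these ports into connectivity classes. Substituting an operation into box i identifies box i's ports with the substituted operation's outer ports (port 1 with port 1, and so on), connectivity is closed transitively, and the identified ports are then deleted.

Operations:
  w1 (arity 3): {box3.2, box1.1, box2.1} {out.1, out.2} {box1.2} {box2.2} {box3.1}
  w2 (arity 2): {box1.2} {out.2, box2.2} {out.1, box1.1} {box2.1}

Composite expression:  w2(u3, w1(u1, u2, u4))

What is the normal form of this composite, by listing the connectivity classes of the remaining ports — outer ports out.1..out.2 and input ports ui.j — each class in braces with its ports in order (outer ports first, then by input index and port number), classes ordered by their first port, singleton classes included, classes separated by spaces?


Treat the ports identified at w2 as solder joints: merge, then drop.
stage w1: inputs (u1, u2, u4), connectivity {out.1, out.2} {u1.1, u2.1, u4.2} {u1.2} {u2.2} {u4.1}, out.j its boundary
stage w2: inputs (u3, u1, u2, u4), connectivity {out.1, u3.1} {out.2} {u1.1, u2.1, u4.2} {u1.2} {u2.2} {u3.2} {u4.1}, out.j its boundary

{out.1, u3.1} {out.2} {u1.1, u2.1, u4.2} {u1.2} {u2.2} {u3.2} {u4.1}


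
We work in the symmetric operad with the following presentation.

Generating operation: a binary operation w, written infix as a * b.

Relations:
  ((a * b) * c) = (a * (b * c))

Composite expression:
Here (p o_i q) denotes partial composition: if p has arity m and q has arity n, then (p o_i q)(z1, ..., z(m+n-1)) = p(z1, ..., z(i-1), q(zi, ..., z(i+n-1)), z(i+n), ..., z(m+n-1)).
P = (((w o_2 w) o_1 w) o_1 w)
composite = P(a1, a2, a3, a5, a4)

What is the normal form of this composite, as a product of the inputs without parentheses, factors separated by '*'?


a1 * a2 * a3 * a5 * a4

Associativity of w dissolves the nesting; only the a-input order survives.
(a1 * a2) reduces to a1 * a2
((a1 * a2) * a3) reduces to a1 * a2 * a3
(a5 * a4) reduces to a5 * a4
(((a1 * a2) * a3) * (a5 * a4)) reduces to a1 * a2 * a3 * a5 * a4


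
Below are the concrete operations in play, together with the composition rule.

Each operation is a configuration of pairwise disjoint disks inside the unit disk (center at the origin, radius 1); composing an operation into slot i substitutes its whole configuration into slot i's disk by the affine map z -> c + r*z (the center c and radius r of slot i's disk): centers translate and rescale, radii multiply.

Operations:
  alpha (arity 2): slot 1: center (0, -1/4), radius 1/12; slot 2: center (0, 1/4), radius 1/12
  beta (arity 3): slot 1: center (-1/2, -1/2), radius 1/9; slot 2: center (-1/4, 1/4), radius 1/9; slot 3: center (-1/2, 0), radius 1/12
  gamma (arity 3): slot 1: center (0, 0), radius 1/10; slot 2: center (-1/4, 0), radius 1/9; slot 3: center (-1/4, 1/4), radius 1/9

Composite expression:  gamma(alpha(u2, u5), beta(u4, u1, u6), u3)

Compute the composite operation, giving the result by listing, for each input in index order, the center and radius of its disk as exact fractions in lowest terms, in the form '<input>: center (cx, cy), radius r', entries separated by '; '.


u1: center (-5/18, 1/36), radius 1/81; u2: center (0, -1/40), radius 1/120; u3: center (-1/4, 1/4), radius 1/9; u4: center (-11/36, -1/18), radius 1/81; u5: center (0, 1/40), radius 1/120; u6: center (-11/36, 0), radius 1/108

Below gamma, radii multiply path by path; the u-disk centers shift.
input u2: applying the 2 nested substitutions gives center (0, -1/40), radius 1/120
input u5: applying the 2 nested substitutions gives center (0, 1/40), radius 1/120
input u4: applying the 2 nested substitutions gives center (-11/36, -1/18), radius 1/81
input u1: applying the 2 nested substitutions gives center (-5/18, 1/36), radius 1/81
input u6: applying the 2 nested substitutions gives center (-11/36, 0), radius 1/108
input u3: applying the 1 nested substitution gives center (-1/4, 1/4), radius 1/9


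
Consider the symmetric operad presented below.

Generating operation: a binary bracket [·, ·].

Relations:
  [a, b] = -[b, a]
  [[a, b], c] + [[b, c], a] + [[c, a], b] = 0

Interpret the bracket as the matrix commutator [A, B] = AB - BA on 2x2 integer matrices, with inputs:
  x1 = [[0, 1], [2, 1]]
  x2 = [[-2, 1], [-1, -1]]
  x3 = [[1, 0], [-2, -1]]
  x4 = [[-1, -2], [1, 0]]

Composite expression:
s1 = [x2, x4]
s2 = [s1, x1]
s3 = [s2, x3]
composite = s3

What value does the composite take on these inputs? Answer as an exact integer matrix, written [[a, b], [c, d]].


[x2, x4] = [[-1, 3], [2, 1]]
[[x2, x4], x1] = [[4, 1], [2, -4]]
[[[x2, x4], x1], x3] = [[-2, -2], [20, 2]]

[[-2, -2], [20, 2]]


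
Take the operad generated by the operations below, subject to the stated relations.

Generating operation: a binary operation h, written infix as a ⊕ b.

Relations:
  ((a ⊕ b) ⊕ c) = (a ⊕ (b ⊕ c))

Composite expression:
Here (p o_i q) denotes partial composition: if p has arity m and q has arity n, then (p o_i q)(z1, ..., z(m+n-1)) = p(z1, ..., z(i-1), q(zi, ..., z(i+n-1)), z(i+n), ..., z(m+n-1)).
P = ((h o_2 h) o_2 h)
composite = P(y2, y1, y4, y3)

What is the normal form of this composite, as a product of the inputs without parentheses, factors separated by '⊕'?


All parenthesizations of h agree; list the y-inputs left to right.
(y1 ⊕ y4) spells out as y1 ⊕ y4
((y1 ⊕ y4) ⊕ y3) spells out as y1 ⊕ y4 ⊕ y3
(y2 ⊕ ((y1 ⊕ y4) ⊕ y3)) spells out as y2 ⊕ y1 ⊕ y4 ⊕ y3

y2 ⊕ y1 ⊕ y4 ⊕ y3


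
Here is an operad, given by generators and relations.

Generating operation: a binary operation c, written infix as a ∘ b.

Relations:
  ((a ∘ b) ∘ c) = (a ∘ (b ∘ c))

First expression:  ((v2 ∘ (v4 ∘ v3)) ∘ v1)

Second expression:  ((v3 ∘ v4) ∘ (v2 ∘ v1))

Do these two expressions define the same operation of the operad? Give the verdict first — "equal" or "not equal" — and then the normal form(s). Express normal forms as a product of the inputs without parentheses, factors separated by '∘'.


not equal; first: v2 ∘ v4 ∘ v3 ∘ v1; second: v3 ∘ v4 ∘ v2 ∘ v1


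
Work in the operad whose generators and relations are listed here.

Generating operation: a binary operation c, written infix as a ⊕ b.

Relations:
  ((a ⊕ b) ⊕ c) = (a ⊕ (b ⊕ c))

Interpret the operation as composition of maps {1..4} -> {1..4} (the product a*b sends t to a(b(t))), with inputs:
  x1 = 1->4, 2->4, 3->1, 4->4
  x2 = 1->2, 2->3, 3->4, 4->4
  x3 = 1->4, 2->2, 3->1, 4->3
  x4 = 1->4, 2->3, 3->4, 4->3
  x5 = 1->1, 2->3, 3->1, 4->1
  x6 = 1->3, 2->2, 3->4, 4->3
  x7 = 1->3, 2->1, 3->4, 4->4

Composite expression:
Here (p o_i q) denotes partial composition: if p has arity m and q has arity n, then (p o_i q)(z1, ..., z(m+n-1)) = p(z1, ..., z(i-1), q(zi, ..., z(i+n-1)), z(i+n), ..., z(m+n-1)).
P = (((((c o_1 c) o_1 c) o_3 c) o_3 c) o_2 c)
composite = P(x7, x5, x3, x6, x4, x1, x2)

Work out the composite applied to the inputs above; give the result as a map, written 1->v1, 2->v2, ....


1->3, 2->3, 3->3, 4->3


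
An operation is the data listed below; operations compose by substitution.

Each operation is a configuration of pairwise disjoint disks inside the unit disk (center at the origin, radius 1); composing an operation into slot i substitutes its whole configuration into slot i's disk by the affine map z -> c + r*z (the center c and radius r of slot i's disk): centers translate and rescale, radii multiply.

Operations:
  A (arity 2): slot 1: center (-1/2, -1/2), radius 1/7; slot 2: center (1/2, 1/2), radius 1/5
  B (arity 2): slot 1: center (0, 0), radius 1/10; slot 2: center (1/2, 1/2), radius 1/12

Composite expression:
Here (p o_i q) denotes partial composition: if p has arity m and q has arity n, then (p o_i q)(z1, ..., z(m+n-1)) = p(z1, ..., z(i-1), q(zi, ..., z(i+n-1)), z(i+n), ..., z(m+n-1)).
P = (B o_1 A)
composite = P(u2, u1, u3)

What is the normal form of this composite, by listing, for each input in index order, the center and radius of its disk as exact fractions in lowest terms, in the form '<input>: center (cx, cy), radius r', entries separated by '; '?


u1: center (1/20, 1/20), radius 1/50; u2: center (-1/20, -1/20), radius 1/70; u3: center (1/2, 1/2), radius 1/12

Affine substitution under B: radii multiply and u-centers shift.
input u2: composing its 2 substitution steps yields center (-1/20, -1/20), radius 1/70
input u1: composing its 2 substitution steps yields center (1/20, 1/20), radius 1/50
input u3: composing its 1 substitution step yields center (1/2, 1/2), radius 1/12


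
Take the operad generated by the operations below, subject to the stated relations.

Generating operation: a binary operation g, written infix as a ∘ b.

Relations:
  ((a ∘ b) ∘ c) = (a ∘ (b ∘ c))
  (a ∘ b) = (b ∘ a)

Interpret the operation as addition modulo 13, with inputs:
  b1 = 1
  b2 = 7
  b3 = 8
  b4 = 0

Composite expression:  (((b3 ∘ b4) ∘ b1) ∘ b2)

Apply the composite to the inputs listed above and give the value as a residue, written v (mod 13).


3 (mod 13)


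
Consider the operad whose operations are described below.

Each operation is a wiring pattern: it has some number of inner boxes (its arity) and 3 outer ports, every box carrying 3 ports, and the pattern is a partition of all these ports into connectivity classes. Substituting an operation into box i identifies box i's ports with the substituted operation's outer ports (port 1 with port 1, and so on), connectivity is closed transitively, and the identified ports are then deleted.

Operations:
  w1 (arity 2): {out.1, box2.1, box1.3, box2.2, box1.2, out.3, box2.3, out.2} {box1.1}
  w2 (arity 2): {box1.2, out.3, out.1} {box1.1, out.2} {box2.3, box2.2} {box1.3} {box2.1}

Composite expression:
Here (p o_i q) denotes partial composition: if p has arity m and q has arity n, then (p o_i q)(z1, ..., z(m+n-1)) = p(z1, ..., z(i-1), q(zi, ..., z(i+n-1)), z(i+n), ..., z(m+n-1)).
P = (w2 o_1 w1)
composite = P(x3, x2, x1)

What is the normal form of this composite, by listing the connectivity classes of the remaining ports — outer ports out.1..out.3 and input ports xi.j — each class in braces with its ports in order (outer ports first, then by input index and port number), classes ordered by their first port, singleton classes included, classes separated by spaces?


{out.1, out.2, out.3, x2.1, x2.2, x2.3, x3.2, x3.3} {x1.1} {x1.2, x1.3} {x3.1}

Substituting into w2 glues patterns; closure does the rest.
after w1, the pattern on (x3, x2) reads {out.1, out.2, out.3, x2.1, x2.2, x2.3, x3.2, x3.3} {x3.1} (out.j = its outer ports)
after w2, the pattern on (x3, x2, x1) reads {out.1, out.2, out.3, x2.1, x2.2, x2.3, x3.2, x3.3} {x1.1} {x1.2, x1.3} {x3.1} (out.j = its outer ports)


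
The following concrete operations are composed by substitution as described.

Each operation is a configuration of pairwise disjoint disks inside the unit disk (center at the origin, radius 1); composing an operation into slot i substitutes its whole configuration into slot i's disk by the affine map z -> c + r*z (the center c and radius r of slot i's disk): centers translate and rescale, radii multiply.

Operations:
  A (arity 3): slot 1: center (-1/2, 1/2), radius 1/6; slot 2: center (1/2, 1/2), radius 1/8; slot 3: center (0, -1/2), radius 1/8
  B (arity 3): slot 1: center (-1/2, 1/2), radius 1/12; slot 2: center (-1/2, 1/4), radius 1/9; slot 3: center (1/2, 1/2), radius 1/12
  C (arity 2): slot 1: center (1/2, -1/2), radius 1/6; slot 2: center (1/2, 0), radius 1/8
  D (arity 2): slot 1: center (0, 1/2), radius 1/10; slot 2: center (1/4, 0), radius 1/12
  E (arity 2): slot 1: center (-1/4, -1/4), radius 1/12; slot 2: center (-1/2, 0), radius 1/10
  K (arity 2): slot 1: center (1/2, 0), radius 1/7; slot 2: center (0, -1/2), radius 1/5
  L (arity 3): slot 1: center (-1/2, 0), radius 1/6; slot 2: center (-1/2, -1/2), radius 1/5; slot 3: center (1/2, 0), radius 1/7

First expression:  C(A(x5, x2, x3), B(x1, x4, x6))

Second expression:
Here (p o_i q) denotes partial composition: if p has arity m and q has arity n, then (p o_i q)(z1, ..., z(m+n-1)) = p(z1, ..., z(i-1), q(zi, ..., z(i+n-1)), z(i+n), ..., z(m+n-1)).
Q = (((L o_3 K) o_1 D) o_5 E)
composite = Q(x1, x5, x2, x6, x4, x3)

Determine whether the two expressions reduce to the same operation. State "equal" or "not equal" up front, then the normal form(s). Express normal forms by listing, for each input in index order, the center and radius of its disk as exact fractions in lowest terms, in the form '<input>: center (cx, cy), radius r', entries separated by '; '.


not equal — first x1: center (7/16, 1/16), radius 1/96; x2: center (7/12, -5/12), radius 1/48; x3: center (1/2, -7/12), radius 1/48; x4: center (7/16, 1/32), radius 1/72; x5: center (5/12, -5/12), radius 1/36; x6: center (9/16, 1/16), radius 1/96, second x1: center (-1/2, 1/12), radius 1/60; x2: center (-1/2, -1/2), radius 1/5; x3: center (17/35, -1/14), radius 1/350; x4: center (69/140, -11/140), radius 1/420; x5: center (-11/24, 0), radius 1/72; x6: center (4/7, 0), radius 1/49


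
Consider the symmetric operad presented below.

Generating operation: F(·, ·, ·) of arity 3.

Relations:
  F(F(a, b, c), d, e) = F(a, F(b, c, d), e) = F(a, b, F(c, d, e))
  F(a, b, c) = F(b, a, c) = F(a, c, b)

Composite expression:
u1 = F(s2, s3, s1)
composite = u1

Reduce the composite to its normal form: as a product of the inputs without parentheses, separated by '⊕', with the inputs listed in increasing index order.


s1 ⊕ s2 ⊕ s3

With F associative and commutative, the s-input set is all that matters.
F(s2, s3, s1) collapses to s2 ⊕ s3 ⊕ s1
sorting the factors by input index: s1 ⊕ s2 ⊕ s3


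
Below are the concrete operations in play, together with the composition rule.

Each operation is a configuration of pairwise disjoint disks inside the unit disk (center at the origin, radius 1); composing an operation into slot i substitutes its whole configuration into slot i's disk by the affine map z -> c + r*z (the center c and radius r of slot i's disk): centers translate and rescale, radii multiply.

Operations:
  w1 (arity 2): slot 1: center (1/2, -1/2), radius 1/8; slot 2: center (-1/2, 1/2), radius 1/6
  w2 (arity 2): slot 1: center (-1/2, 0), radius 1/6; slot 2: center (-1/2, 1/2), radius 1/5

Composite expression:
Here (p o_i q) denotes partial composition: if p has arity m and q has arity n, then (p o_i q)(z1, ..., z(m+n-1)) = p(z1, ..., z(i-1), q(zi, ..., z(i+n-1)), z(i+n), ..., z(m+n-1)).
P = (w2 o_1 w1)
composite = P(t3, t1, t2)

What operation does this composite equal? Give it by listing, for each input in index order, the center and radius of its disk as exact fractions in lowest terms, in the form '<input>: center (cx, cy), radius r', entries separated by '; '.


t1: center (-7/12, 1/12), radius 1/36; t2: center (-1/2, 1/2), radius 1/5; t3: center (-5/12, -1/12), radius 1/48

Nesting under w2 composes maps z -> c + r*z down each t-path.
t3 passes through 2 substitutions, ending at center (-5/12, -1/12), radius 1/48
t1 passes through 2 substitutions, ending at center (-7/12, 1/12), radius 1/36
t2 passes through 1 substitution, ending at center (-1/2, 1/2), radius 1/5


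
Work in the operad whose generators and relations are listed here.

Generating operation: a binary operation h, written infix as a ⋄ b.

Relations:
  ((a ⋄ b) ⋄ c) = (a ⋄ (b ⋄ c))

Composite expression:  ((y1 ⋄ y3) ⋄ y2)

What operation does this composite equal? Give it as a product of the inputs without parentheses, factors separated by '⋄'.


y1 ⋄ y3 ⋄ y2


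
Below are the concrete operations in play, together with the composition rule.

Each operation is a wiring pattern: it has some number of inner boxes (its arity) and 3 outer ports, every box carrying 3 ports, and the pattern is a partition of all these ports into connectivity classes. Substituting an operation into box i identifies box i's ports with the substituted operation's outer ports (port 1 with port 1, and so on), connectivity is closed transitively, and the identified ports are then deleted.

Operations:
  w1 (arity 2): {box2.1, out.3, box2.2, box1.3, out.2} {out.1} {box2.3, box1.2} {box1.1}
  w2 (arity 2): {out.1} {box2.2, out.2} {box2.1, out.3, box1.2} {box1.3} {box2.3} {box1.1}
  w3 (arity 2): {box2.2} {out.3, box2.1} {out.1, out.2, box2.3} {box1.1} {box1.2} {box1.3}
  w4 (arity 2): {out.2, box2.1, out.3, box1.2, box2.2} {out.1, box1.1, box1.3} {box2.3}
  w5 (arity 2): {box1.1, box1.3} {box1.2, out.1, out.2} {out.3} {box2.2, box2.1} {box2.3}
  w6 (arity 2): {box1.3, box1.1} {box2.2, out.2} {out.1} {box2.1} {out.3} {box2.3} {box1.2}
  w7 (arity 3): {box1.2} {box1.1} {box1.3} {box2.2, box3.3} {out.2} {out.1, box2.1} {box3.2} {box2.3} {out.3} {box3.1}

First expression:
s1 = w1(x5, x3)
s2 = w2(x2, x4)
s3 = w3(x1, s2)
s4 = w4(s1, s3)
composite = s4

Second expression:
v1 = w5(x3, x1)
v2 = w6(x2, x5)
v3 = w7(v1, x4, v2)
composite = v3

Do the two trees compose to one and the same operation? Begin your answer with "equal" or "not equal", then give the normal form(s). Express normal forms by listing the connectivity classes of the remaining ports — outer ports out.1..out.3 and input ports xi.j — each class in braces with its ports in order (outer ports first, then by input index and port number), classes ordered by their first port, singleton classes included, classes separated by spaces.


The first expression reduces to {out.1, out.2, out.3, x2.2, x3.1, x3.2, x4.1, x5.3} {x1.1} {x1.2} {x1.3} {x2.1} {x2.3} {x3.3, x5.2} {x4.2} {x4.3} {x5.1}
The second expression reduces to {out.1, x4.1} {out.2} {out.3} {x1.1, x1.2} {x1.3} {x2.1, x2.3} {x2.2} {x3.1, x3.3} {x3.2} {x4.2} {x4.3} {x5.1} {x5.2} {x5.3}
They disagree, so not equal.

not equal: they reduce to {out.1, out.2, out.3, x2.2, x3.1, x3.2, x4.1, x5.3} {x1.1} {x1.2} {x1.3} {x2.1} {x2.3} {x3.3, x5.2} {x4.2} {x4.3} {x5.1} and {out.1, x4.1} {out.2} {out.3} {x1.1, x1.2} {x1.3} {x2.1, x2.3} {x2.2} {x3.1, x3.3} {x3.2} {x4.2} {x4.3} {x5.1} {x5.2} {x5.3}


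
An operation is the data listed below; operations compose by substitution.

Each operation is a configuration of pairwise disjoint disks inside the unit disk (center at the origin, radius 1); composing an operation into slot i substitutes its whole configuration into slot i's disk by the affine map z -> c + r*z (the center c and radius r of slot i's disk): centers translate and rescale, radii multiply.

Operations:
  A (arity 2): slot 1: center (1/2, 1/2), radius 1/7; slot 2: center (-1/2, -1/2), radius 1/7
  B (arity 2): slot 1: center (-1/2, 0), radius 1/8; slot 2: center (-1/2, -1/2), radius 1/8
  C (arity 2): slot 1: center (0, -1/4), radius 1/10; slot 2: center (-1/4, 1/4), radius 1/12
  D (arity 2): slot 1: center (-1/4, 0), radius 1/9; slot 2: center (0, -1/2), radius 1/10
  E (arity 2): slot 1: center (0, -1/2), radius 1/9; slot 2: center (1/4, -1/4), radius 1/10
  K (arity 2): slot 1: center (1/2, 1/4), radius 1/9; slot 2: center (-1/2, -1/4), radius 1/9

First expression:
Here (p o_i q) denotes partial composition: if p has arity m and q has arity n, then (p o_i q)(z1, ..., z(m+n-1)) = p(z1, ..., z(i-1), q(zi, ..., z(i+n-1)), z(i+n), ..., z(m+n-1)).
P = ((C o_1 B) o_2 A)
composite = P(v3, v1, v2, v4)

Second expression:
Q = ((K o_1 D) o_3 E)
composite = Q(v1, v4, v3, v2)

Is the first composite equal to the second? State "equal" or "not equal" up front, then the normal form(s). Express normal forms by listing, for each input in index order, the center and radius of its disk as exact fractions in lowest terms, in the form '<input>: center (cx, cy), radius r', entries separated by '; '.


not equal; first: v1: center (-7/160, -47/160), radius 1/560; v2: center (-9/160, -49/160), radius 1/560; v3: center (-1/20, -1/4), radius 1/80; v4: center (-1/4, 1/4), radius 1/12; second: v1: center (17/36, 1/4), radius 1/81; v2: center (-17/36, -5/18), radius 1/90; v3: center (-1/2, -11/36), radius 1/81; v4: center (1/2, 7/36), radius 1/90


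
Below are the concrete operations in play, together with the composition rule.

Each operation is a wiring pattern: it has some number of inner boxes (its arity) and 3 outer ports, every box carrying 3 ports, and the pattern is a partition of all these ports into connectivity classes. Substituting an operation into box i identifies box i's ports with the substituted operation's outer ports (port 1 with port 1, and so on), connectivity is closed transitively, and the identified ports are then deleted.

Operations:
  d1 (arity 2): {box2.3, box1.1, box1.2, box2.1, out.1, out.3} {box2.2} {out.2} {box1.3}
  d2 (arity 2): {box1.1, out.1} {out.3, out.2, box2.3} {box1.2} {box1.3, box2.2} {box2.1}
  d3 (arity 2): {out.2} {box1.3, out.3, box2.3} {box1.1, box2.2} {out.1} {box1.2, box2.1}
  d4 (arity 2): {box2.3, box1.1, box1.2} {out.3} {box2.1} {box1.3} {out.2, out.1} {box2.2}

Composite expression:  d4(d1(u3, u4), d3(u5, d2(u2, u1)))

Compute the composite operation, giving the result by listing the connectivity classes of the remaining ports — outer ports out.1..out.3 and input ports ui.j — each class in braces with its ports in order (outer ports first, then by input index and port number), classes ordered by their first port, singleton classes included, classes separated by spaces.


{out.1, out.2} {out.3} {u1.1} {u1.2, u2.3} {u1.3, u3.1, u3.2, u4.1, u4.3, u5.1, u5.3} {u2.1, u5.2} {u2.2} {u3.3} {u4.2}

After gluing at d4, chains via deleted ports link the u-ports.
d1 over (u3, u4) gives {out.1, out.3, u3.1, u3.2, u4.1, u4.3} {out.2} {u3.3} {u4.2}, out.j being that stage's outer ports
d2 over (u2, u1) gives {out.1, u2.1} {out.2, out.3, u1.3} {u1.1} {u1.2, u2.3} {u2.2}, out.j being that stage's outer ports
d3 over (u5, u2, u1) gives {out.1} {out.2} {out.3, u1.3, u5.1, u5.3} {u1.1} {u1.2, u2.3} {u2.1, u5.2} {u2.2}, out.j being that stage's outer ports
d4 over (u3, u4, u5, u2, u1) gives {out.1, out.2} {out.3} {u1.1} {u1.2, u2.3} {u1.3, u3.1, u3.2, u4.1, u4.3, u5.1, u5.3} {u2.1, u5.2} {u2.2} {u3.3} {u4.2}, out.j being that stage's outer ports


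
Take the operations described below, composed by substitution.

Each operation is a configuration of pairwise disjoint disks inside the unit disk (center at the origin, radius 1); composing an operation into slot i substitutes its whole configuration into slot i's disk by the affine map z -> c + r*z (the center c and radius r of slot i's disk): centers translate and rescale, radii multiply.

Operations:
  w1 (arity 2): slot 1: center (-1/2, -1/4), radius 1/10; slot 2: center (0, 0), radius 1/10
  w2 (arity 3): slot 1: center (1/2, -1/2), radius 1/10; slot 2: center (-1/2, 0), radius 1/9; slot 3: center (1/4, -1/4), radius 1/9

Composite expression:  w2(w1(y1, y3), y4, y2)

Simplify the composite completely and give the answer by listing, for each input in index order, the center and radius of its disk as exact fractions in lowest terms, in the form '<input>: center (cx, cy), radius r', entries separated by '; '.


y1: center (9/20, -21/40), radius 1/100; y2: center (1/4, -1/4), radius 1/9; y3: center (1/2, -1/2), radius 1/100; y4: center (-1/2, 0), radius 1/9

Below w2, radii multiply path by path; the y-disk centers shift.
y1: after 2 affine steps, its disk has center (9/20, -21/40), radius 1/100
y3: after 2 affine steps, its disk has center (1/2, -1/2), radius 1/100
y4: after 1 affine step, its disk has center (-1/2, 0), radius 1/9
y2: after 1 affine step, its disk has center (1/4, -1/4), radius 1/9


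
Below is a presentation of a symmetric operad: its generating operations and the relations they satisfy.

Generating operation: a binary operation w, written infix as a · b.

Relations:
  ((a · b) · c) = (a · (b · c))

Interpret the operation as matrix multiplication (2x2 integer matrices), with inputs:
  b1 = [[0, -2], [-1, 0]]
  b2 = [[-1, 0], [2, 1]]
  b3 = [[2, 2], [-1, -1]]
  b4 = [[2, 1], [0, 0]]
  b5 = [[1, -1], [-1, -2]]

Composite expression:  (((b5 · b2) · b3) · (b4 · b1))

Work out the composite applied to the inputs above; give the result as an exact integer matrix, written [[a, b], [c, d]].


[[5, 20], [4, 16]]

(b5 · b2) = [[-3, -1], [-3, -2]]
((b5 · b2) · b3) = [[-5, -5], [-4, -4]]
(b4 · b1) = [[-1, -4], [0, 0]]
(((b5 · b2) · b3) · (b4 · b1)) = [[5, 20], [4, 16]]


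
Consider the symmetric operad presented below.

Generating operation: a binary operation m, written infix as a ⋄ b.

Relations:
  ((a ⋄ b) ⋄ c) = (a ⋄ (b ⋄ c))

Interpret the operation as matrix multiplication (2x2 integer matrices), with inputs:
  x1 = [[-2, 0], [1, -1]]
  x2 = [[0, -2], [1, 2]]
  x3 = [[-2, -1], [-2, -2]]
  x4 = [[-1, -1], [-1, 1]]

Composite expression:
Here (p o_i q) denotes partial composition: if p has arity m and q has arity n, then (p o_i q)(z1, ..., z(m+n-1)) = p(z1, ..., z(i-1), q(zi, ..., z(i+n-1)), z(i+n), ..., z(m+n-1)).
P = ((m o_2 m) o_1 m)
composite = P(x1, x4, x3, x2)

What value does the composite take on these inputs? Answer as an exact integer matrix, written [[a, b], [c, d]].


[[-6, 4], [4, 0]]

(x1 ⋄ x4) = [[2, 2], [0, -2]]
(x3 ⋄ x2) = [[-1, 2], [-2, 0]]
((x1 ⋄ x4) ⋄ (x3 ⋄ x2)) = [[-6, 4], [4, 0]]


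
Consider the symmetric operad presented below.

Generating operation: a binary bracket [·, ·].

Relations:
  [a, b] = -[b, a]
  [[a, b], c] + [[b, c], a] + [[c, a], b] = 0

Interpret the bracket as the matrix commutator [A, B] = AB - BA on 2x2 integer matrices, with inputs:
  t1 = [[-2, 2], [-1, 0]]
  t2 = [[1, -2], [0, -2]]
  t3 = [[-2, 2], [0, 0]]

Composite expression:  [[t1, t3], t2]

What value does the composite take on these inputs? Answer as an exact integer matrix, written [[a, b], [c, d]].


[[4, -8], [6, -4]]

[t1, t3] = [[2, 0], [2, -2]]
[[t1, t3], t2] = [[4, -8], [6, -4]]


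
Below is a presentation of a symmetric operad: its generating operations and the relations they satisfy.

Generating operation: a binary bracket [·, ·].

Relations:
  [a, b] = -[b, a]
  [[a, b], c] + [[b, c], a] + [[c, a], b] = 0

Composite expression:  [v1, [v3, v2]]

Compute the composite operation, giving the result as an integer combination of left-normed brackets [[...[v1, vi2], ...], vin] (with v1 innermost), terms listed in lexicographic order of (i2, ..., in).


-[[v1, v2], v3] + [[v1, v3], v2]

A multilinear Lie element is pinned by v1-initial words (v1 innermost).
Composite bracket: [v1, [v3, v2]]
Expanding via [a, b] = ab - ba: 4 signed words (2^2 = 4).
Collect the words opening with v1:
  from v1v2v3, sign -1: term -[[v1, v2], v3]
  from v1v3v2, sign +1: term +[[v1, v3], v2]


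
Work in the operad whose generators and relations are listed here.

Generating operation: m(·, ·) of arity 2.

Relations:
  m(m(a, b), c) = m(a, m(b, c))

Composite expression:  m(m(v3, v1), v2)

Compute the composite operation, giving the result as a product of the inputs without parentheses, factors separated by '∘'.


Every regrouping of m is equal, so read the v-inputs in written order.
m(v3, v1) reduces to v3 ∘ v1
m(m(v3, v1), v2) reduces to v3 ∘ v1 ∘ v2

v3 ∘ v1 ∘ v2


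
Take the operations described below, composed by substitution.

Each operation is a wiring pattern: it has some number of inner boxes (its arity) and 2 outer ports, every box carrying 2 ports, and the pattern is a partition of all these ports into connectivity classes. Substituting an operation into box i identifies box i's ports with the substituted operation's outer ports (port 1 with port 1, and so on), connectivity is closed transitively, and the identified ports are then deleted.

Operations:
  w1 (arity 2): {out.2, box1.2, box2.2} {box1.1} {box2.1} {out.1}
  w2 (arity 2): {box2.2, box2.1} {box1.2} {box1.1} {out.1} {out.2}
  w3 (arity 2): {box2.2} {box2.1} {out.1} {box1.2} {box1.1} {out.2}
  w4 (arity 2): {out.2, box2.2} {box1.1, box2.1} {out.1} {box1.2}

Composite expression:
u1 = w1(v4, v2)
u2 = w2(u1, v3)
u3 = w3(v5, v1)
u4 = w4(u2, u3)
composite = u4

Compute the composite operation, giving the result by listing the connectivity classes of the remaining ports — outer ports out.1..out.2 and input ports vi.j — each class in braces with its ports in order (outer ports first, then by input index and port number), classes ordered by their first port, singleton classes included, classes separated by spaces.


Substituting into w4 glues patterns; closure does the rest.
through w1, on inputs (v4, v2): {out.1} {out.2, v2.2, v4.2} {v2.1} {v4.1} (out.j = stage outer ports)
through w2, on inputs (v4, v2, v3): {out.1} {out.2} {v2.1} {v2.2, v4.2} {v3.1, v3.2} {v4.1} (out.j = stage outer ports)
through w3, on inputs (v5, v1): {out.1} {out.2} {v1.1} {v1.2} {v5.1} {v5.2} (out.j = stage outer ports)
through w4, on inputs (v4, v2, v3, v5, v1): {out.1} {out.2} {v1.1} {v1.2} {v2.1} {v2.2, v4.2} {v3.1, v3.2} {v4.1} {v5.1} {v5.2} (out.j = stage outer ports)

{out.1} {out.2} {v1.1} {v1.2} {v2.1} {v2.2, v4.2} {v3.1, v3.2} {v4.1} {v5.1} {v5.2}


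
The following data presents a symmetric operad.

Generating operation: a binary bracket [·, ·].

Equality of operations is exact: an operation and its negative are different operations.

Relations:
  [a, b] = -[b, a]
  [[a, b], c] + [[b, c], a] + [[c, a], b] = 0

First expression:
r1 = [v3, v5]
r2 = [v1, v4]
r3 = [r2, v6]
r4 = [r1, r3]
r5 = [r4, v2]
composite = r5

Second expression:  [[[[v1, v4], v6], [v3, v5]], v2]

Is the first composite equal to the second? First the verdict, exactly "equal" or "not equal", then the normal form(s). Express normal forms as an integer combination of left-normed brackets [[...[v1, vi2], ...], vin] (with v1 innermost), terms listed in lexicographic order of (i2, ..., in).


In normal form, the first expression is -[[[[[v1, v4], v6], v3], v5], v2] + [[[[[v1, v4], v6], v5], v3], v2]
In normal form, the second expression is [[[[[v1, v4], v6], v3], v5], v2] - [[[[[v1, v4], v6], v5], v3], v2]
Distinct normal forms: not equal.

not equal; the first gives -[[[[[v1, v4], v6], v3], v5], v2] + [[[[[v1, v4], v6], v5], v3], v2] and the second [[[[[v1, v4], v6], v3], v5], v2] - [[[[[v1, v4], v6], v5], v3], v2]


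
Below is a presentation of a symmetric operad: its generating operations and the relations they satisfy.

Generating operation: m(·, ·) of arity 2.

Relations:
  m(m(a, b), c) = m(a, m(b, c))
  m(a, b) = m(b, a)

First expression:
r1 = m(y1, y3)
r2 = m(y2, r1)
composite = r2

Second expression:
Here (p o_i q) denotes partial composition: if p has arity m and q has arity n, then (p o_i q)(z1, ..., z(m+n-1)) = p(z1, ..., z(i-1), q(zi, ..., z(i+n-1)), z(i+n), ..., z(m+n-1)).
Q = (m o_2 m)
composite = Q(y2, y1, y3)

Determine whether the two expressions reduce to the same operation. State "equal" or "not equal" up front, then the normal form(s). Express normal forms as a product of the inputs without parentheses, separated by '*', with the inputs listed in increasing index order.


equal; both compose to y1 * y2 * y3

The first expression, normalized: y1 * y2 * y3
The second expression, normalized: y1 * y2 * y3
The normal forms match — equal.


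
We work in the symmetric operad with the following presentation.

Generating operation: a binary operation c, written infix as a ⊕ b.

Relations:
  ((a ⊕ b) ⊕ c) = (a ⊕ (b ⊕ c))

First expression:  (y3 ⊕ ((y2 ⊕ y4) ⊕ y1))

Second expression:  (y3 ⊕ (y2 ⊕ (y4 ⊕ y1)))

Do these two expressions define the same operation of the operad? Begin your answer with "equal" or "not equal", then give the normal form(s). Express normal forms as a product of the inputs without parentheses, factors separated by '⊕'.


In normal form, the first expression is y3 ⊕ y2 ⊕ y4 ⊕ y1
In normal form, the second expression is y3 ⊕ y2 ⊕ y4 ⊕ y1
The forms coincide; equal.

equal; the common form is y3 ⊕ y2 ⊕ y4 ⊕ y1


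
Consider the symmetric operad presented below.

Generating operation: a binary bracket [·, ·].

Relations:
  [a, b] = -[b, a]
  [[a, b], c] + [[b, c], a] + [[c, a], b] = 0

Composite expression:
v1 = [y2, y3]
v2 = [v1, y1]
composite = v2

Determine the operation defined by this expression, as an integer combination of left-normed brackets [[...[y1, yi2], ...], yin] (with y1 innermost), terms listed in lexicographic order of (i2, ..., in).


-[[y1, y2], y3] + [[y1, y3], y2]

Expand each bracket as ab - ba; the y1-initial words give the coefficients.
Composite bracket: [[y2, y3], y1]
Applying ab - ba throughout gives 4 signed words (2^2 = 4).
Collect the words opening with y1:
  y1y2y3 (sign -1) contributes -[[y1, y2], y3]
  y1y3y2 (sign +1) contributes +[[y1, y3], y2]


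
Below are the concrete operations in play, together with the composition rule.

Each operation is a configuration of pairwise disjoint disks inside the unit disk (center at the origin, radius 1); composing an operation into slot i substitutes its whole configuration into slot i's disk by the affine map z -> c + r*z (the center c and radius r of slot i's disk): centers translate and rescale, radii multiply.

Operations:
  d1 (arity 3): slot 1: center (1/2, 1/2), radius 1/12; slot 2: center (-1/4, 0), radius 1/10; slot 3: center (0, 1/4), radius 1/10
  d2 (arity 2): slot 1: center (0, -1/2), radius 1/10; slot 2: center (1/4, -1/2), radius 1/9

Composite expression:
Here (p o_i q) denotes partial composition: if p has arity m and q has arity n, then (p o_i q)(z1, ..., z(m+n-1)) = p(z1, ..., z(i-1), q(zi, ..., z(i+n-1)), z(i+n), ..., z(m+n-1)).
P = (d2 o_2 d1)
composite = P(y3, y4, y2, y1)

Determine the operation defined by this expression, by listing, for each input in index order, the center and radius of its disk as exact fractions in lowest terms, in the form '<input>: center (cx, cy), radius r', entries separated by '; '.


Follow each y-input down from d2: c' goes to c + r*c', radius to r*r'.
for y3, the 1-step affine chain lands on center (0, -1/2), radius 1/10
for y4, the 2-step affine chain lands on center (11/36, -4/9), radius 1/108
for y2, the 2-step affine chain lands on center (2/9, -1/2), radius 1/90
for y1, the 2-step affine chain lands on center (1/4, -17/36), radius 1/90

y1: center (1/4, -17/36), radius 1/90; y2: center (2/9, -1/2), radius 1/90; y3: center (0, -1/2), radius 1/10; y4: center (11/36, -4/9), radius 1/108


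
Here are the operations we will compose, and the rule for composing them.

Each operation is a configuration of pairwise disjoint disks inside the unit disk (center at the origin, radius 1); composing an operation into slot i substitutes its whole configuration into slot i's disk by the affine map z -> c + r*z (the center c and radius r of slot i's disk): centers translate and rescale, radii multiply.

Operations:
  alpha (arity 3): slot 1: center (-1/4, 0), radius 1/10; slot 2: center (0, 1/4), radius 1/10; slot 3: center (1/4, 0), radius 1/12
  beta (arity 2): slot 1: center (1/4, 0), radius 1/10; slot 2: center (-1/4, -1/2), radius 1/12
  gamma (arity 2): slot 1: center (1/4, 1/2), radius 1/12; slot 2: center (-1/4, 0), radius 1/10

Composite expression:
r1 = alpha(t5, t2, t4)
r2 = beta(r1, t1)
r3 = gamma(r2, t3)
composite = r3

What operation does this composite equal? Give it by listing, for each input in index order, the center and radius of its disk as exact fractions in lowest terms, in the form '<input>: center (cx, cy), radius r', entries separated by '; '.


t1: center (11/48, 11/24), radius 1/144; t2: center (13/48, 241/480), radius 1/1200; t3: center (-1/4, 0), radius 1/10; t4: center (131/480, 1/2), radius 1/1440; t5: center (43/160, 1/2), radius 1/1200

Follow each t-input down from gamma: c' goes to c + r*c', radius to r*r'.
input t5: composing its 3 substitution steps yields center (43/160, 1/2), radius 1/1200
input t2: composing its 3 substitution steps yields center (13/48, 241/480), radius 1/1200
input t4: composing its 3 substitution steps yields center (131/480, 1/2), radius 1/1440
input t1: composing its 2 substitution steps yields center (11/48, 11/24), radius 1/144
input t3: composing its 1 substitution step yields center (-1/4, 0), radius 1/10


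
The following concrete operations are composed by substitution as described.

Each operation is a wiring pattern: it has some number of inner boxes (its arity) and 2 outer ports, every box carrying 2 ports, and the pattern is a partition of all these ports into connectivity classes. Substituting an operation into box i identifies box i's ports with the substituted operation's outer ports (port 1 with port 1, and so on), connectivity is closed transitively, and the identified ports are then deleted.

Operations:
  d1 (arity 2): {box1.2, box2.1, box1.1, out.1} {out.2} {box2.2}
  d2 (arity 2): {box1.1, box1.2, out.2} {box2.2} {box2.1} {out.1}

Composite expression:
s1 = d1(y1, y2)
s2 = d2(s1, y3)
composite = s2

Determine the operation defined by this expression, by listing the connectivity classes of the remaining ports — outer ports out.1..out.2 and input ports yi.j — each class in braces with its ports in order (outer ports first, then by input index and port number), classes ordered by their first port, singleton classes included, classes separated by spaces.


{out.1} {out.2, y1.1, y1.2, y2.1} {y2.2} {y3.1} {y3.2}

After gluing at d2, chains via deleted ports link the y-ports.
d1 over (y1, y2) gives {out.1, y1.1, y1.2, y2.1} {out.2} {y2.2}, out.j being that stage's outer ports
d2 over (y1, y2, y3) gives {out.1} {out.2, y1.1, y1.2, y2.1} {y2.2} {y3.1} {y3.2}, out.j being that stage's outer ports
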